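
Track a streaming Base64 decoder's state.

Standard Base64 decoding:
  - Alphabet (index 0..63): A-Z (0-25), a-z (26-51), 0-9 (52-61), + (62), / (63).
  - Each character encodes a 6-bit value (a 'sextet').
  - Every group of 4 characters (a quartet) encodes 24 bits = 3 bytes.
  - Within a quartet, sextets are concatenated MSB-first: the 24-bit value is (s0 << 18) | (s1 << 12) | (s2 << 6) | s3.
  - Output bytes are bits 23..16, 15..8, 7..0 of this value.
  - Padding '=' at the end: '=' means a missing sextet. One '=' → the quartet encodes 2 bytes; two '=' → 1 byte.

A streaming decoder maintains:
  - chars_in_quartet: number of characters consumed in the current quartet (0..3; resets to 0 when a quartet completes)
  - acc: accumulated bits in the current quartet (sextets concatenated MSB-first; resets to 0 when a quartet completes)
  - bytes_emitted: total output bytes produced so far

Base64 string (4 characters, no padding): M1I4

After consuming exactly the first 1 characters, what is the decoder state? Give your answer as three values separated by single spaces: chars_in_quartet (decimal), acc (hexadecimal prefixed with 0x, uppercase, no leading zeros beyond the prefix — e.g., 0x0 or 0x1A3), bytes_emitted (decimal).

After char 0 ('M'=12): chars_in_quartet=1 acc=0xC bytes_emitted=0

Answer: 1 0xC 0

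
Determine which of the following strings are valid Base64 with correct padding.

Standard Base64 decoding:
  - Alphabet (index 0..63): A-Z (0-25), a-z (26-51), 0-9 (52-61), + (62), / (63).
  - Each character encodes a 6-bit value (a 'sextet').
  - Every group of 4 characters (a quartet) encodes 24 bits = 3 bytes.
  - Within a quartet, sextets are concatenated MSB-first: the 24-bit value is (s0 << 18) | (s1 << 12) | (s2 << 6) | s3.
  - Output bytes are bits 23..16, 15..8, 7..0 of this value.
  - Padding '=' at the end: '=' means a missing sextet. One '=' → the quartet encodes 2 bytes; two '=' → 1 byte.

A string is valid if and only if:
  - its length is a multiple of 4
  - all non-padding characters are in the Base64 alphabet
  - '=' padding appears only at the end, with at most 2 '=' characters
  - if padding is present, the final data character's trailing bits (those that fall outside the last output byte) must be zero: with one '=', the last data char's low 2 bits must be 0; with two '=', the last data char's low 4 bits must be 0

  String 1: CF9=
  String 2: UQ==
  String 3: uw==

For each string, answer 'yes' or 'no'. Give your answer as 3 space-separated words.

String 1: 'CF9=' → invalid (bad trailing bits)
String 2: 'UQ==' → valid
String 3: 'uw==' → valid

Answer: no yes yes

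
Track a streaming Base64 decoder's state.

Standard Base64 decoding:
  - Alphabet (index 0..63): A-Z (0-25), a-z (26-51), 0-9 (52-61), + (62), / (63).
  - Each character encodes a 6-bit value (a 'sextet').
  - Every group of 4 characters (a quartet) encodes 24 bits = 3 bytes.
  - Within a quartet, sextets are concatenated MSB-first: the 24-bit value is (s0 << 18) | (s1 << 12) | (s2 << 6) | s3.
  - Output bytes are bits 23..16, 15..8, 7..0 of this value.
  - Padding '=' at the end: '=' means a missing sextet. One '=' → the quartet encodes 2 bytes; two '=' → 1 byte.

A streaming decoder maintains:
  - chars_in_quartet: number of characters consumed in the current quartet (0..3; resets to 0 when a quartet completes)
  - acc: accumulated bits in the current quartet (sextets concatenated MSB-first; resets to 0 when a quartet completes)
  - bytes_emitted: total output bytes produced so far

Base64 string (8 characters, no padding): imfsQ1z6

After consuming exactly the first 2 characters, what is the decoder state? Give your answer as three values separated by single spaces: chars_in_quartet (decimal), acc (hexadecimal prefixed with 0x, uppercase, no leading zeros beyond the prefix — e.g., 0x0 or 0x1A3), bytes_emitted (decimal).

After char 0 ('i'=34): chars_in_quartet=1 acc=0x22 bytes_emitted=0
After char 1 ('m'=38): chars_in_quartet=2 acc=0x8A6 bytes_emitted=0

Answer: 2 0x8A6 0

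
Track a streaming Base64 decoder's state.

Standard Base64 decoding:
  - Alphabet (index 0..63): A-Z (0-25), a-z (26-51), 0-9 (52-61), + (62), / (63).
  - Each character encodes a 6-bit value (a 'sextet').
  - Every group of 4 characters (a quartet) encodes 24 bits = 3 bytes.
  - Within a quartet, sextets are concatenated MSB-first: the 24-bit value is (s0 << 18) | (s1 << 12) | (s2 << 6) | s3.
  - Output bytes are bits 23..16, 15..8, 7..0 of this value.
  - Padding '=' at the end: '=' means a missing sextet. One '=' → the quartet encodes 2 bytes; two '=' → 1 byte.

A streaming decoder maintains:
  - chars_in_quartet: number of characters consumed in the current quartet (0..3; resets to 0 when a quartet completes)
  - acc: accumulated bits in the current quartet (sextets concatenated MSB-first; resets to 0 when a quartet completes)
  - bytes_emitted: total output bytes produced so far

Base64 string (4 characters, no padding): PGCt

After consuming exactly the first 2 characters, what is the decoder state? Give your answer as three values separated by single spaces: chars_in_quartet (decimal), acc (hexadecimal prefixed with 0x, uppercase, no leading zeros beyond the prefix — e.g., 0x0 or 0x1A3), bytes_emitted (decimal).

Answer: 2 0x3C6 0

Derivation:
After char 0 ('P'=15): chars_in_quartet=1 acc=0xF bytes_emitted=0
After char 1 ('G'=6): chars_in_quartet=2 acc=0x3C6 bytes_emitted=0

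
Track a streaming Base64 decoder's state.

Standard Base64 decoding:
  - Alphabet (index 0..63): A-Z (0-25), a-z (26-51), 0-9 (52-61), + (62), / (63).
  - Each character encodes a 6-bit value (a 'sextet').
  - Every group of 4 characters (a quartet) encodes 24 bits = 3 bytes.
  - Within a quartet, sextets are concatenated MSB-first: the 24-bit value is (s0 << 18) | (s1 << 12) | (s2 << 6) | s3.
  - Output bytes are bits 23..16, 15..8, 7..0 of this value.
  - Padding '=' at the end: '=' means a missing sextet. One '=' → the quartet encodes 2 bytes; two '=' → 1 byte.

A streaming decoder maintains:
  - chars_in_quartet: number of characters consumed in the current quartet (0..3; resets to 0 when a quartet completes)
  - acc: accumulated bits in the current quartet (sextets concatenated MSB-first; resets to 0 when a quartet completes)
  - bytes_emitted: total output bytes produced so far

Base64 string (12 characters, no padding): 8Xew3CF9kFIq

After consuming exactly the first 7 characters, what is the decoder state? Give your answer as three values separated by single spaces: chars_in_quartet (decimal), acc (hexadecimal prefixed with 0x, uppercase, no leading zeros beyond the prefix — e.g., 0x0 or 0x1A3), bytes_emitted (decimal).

Answer: 3 0x37085 3

Derivation:
After char 0 ('8'=60): chars_in_quartet=1 acc=0x3C bytes_emitted=0
After char 1 ('X'=23): chars_in_quartet=2 acc=0xF17 bytes_emitted=0
After char 2 ('e'=30): chars_in_quartet=3 acc=0x3C5DE bytes_emitted=0
After char 3 ('w'=48): chars_in_quartet=4 acc=0xF177B0 -> emit F1 77 B0, reset; bytes_emitted=3
After char 4 ('3'=55): chars_in_quartet=1 acc=0x37 bytes_emitted=3
After char 5 ('C'=2): chars_in_quartet=2 acc=0xDC2 bytes_emitted=3
After char 6 ('F'=5): chars_in_quartet=3 acc=0x37085 bytes_emitted=3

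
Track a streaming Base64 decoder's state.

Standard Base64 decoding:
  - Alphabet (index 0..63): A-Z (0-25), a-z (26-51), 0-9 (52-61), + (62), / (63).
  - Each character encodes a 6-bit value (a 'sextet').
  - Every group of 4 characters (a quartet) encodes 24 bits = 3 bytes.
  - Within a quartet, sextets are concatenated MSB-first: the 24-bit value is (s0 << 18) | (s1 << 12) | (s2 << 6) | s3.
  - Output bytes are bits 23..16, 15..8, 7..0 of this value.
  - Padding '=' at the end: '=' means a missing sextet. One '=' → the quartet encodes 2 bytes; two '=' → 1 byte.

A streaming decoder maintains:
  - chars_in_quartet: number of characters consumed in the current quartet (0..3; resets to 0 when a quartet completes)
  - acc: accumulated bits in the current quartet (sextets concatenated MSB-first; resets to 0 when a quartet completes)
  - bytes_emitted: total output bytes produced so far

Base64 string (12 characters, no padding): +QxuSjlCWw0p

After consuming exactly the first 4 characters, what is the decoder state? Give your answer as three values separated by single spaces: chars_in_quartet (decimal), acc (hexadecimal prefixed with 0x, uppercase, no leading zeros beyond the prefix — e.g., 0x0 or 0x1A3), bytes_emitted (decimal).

After char 0 ('+'=62): chars_in_quartet=1 acc=0x3E bytes_emitted=0
After char 1 ('Q'=16): chars_in_quartet=2 acc=0xF90 bytes_emitted=0
After char 2 ('x'=49): chars_in_quartet=3 acc=0x3E431 bytes_emitted=0
After char 3 ('u'=46): chars_in_quartet=4 acc=0xF90C6E -> emit F9 0C 6E, reset; bytes_emitted=3

Answer: 0 0x0 3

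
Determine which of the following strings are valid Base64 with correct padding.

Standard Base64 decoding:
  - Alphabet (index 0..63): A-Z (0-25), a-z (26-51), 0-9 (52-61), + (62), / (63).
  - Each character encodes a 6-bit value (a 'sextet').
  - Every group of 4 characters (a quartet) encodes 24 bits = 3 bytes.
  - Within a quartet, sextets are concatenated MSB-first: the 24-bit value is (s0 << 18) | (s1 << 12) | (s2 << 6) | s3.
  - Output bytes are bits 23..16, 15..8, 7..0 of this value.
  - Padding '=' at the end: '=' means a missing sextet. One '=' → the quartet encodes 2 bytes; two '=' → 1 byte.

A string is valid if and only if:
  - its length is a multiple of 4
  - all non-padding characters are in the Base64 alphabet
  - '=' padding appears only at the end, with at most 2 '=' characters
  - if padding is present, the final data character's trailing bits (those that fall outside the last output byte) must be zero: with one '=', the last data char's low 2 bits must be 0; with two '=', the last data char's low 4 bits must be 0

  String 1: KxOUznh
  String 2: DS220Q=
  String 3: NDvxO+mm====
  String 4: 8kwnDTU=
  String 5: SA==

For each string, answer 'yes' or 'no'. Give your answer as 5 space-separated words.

String 1: 'KxOUznh' → invalid (len=7 not mult of 4)
String 2: 'DS220Q=' → invalid (len=7 not mult of 4)
String 3: 'NDvxO+mm====' → invalid (4 pad chars (max 2))
String 4: '8kwnDTU=' → valid
String 5: 'SA==' → valid

Answer: no no no yes yes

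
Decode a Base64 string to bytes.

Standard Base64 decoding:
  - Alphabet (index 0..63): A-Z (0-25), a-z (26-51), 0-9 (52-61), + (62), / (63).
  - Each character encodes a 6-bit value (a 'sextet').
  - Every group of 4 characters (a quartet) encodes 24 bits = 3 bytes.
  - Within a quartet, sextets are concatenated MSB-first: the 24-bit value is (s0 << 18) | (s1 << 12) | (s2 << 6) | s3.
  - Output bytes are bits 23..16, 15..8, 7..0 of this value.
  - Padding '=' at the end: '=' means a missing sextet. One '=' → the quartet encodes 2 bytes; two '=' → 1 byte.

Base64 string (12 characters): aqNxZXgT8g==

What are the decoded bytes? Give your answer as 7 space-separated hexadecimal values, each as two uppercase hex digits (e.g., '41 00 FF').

Answer: 6A A3 71 65 78 13 F2

Derivation:
After char 0 ('a'=26): chars_in_quartet=1 acc=0x1A bytes_emitted=0
After char 1 ('q'=42): chars_in_quartet=2 acc=0x6AA bytes_emitted=0
After char 2 ('N'=13): chars_in_quartet=3 acc=0x1AA8D bytes_emitted=0
After char 3 ('x'=49): chars_in_quartet=4 acc=0x6AA371 -> emit 6A A3 71, reset; bytes_emitted=3
After char 4 ('Z'=25): chars_in_quartet=1 acc=0x19 bytes_emitted=3
After char 5 ('X'=23): chars_in_quartet=2 acc=0x657 bytes_emitted=3
After char 6 ('g'=32): chars_in_quartet=3 acc=0x195E0 bytes_emitted=3
After char 7 ('T'=19): chars_in_quartet=4 acc=0x657813 -> emit 65 78 13, reset; bytes_emitted=6
After char 8 ('8'=60): chars_in_quartet=1 acc=0x3C bytes_emitted=6
After char 9 ('g'=32): chars_in_quartet=2 acc=0xF20 bytes_emitted=6
Padding '==': partial quartet acc=0xF20 -> emit F2; bytes_emitted=7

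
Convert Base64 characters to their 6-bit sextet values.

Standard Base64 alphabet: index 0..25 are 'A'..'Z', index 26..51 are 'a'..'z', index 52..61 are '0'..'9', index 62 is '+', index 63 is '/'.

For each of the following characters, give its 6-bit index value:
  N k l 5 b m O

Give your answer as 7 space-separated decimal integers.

Answer: 13 36 37 57 27 38 14

Derivation:
'N': A..Z range, ord('N') − ord('A') = 13
'k': a..z range, 26 + ord('k') − ord('a') = 36
'l': a..z range, 26 + ord('l') − ord('a') = 37
'5': 0..9 range, 52 + ord('5') − ord('0') = 57
'b': a..z range, 26 + ord('b') − ord('a') = 27
'm': a..z range, 26 + ord('m') − ord('a') = 38
'O': A..Z range, ord('O') − ord('A') = 14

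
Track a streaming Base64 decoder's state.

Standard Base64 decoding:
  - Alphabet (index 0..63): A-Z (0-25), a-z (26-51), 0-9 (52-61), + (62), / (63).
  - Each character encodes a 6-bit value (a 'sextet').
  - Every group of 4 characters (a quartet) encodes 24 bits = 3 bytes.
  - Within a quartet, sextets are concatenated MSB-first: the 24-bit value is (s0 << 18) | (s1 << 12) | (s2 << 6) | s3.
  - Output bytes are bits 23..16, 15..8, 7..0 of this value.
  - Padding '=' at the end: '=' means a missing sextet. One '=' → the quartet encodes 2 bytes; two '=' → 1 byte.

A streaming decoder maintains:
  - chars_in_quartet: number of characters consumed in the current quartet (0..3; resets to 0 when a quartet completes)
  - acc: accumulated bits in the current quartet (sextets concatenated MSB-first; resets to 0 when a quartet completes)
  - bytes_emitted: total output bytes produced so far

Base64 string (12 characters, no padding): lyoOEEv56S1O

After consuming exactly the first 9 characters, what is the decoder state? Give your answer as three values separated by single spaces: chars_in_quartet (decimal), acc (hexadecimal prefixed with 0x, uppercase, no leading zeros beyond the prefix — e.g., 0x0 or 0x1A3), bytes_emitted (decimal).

After char 0 ('l'=37): chars_in_quartet=1 acc=0x25 bytes_emitted=0
After char 1 ('y'=50): chars_in_quartet=2 acc=0x972 bytes_emitted=0
After char 2 ('o'=40): chars_in_quartet=3 acc=0x25CA8 bytes_emitted=0
After char 3 ('O'=14): chars_in_quartet=4 acc=0x972A0E -> emit 97 2A 0E, reset; bytes_emitted=3
After char 4 ('E'=4): chars_in_quartet=1 acc=0x4 bytes_emitted=3
After char 5 ('E'=4): chars_in_quartet=2 acc=0x104 bytes_emitted=3
After char 6 ('v'=47): chars_in_quartet=3 acc=0x412F bytes_emitted=3
After char 7 ('5'=57): chars_in_quartet=4 acc=0x104BF9 -> emit 10 4B F9, reset; bytes_emitted=6
After char 8 ('6'=58): chars_in_quartet=1 acc=0x3A bytes_emitted=6

Answer: 1 0x3A 6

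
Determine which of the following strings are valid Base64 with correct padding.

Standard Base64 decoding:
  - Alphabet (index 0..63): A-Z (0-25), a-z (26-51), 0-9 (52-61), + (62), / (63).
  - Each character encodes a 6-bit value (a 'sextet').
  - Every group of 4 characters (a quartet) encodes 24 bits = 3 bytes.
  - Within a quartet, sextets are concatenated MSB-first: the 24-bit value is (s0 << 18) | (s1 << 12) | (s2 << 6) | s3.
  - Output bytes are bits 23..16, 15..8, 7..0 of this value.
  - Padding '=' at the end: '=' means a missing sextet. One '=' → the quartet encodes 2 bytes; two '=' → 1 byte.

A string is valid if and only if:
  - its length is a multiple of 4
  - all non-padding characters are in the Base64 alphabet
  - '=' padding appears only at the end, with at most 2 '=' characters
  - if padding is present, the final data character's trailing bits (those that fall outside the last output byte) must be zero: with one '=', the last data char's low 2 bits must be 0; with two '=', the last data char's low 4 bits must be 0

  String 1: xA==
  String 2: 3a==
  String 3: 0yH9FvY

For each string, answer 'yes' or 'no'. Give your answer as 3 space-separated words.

String 1: 'xA==' → valid
String 2: '3a==' → invalid (bad trailing bits)
String 3: '0yH9FvY' → invalid (len=7 not mult of 4)

Answer: yes no no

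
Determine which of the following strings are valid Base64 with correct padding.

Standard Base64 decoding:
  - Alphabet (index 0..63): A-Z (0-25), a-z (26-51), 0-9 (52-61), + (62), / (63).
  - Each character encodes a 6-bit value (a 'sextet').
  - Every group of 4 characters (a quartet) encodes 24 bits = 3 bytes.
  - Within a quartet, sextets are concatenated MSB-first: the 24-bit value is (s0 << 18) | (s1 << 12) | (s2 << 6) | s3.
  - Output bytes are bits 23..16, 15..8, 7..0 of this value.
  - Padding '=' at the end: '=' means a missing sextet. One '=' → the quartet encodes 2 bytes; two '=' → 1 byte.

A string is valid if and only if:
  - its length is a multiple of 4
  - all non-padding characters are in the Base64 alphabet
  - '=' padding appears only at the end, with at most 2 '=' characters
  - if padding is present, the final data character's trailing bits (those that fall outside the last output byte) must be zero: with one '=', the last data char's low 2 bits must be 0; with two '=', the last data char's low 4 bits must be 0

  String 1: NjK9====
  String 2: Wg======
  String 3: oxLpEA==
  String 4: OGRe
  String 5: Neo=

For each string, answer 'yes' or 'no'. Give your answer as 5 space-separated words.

String 1: 'NjK9====' → invalid (4 pad chars (max 2))
String 2: 'Wg======' → invalid (6 pad chars (max 2))
String 3: 'oxLpEA==' → valid
String 4: 'OGRe' → valid
String 5: 'Neo=' → valid

Answer: no no yes yes yes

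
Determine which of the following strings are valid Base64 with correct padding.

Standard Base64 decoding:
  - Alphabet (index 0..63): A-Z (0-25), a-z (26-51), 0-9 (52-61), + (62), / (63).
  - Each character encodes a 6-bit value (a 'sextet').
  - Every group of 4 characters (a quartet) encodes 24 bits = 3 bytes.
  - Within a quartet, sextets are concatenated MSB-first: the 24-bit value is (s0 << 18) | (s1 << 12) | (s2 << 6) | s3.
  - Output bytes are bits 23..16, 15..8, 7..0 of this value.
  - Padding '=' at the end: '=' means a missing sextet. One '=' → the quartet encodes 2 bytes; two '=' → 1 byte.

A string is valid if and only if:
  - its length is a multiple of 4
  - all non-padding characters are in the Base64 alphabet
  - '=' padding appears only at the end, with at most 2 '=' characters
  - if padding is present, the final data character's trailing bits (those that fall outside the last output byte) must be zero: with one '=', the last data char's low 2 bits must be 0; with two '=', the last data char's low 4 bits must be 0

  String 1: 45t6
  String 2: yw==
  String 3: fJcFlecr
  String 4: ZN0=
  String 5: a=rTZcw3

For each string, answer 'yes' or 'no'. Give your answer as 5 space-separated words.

String 1: '45t6' → valid
String 2: 'yw==' → valid
String 3: 'fJcFlecr' → valid
String 4: 'ZN0=' → valid
String 5: 'a=rTZcw3' → invalid (bad char(s): ['=']; '=' in middle)

Answer: yes yes yes yes no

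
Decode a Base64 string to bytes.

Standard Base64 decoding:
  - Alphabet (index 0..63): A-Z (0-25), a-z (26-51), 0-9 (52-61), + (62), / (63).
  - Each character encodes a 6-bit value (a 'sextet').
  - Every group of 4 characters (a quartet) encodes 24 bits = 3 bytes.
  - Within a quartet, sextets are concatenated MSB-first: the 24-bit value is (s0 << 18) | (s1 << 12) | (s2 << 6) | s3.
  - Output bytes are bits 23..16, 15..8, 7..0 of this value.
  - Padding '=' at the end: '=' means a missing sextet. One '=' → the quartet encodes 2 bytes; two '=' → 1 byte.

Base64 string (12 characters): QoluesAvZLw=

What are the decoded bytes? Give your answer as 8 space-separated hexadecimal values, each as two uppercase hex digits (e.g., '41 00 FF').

Answer: 42 89 6E 7A C0 2F 64 BC

Derivation:
After char 0 ('Q'=16): chars_in_quartet=1 acc=0x10 bytes_emitted=0
After char 1 ('o'=40): chars_in_quartet=2 acc=0x428 bytes_emitted=0
After char 2 ('l'=37): chars_in_quartet=3 acc=0x10A25 bytes_emitted=0
After char 3 ('u'=46): chars_in_quartet=4 acc=0x42896E -> emit 42 89 6E, reset; bytes_emitted=3
After char 4 ('e'=30): chars_in_quartet=1 acc=0x1E bytes_emitted=3
After char 5 ('s'=44): chars_in_quartet=2 acc=0x7AC bytes_emitted=3
After char 6 ('A'=0): chars_in_quartet=3 acc=0x1EB00 bytes_emitted=3
After char 7 ('v'=47): chars_in_quartet=4 acc=0x7AC02F -> emit 7A C0 2F, reset; bytes_emitted=6
After char 8 ('Z'=25): chars_in_quartet=1 acc=0x19 bytes_emitted=6
After char 9 ('L'=11): chars_in_quartet=2 acc=0x64B bytes_emitted=6
After char 10 ('w'=48): chars_in_quartet=3 acc=0x192F0 bytes_emitted=6
Padding '=': partial quartet acc=0x192F0 -> emit 64 BC; bytes_emitted=8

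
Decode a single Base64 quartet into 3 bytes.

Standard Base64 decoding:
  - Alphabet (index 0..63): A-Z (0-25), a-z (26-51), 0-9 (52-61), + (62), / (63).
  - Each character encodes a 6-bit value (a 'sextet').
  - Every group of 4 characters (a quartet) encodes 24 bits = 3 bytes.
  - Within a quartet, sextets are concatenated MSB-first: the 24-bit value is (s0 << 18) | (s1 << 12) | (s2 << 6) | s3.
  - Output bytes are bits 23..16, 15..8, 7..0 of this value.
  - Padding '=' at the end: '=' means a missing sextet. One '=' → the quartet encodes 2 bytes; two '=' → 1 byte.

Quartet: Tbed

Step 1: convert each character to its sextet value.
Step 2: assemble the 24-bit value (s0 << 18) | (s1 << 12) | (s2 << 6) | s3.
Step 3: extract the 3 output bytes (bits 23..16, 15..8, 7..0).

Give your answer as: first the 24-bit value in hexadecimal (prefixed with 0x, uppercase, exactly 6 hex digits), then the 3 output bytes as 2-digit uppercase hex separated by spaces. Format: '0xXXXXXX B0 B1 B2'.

Sextets: T=19, b=27, e=30, d=29
24-bit: (19<<18) | (27<<12) | (30<<6) | 29
      = 0x4C0000 | 0x01B000 | 0x000780 | 0x00001D
      = 0x4DB79D
Bytes: (v>>16)&0xFF=4D, (v>>8)&0xFF=B7, v&0xFF=9D

Answer: 0x4DB79D 4D B7 9D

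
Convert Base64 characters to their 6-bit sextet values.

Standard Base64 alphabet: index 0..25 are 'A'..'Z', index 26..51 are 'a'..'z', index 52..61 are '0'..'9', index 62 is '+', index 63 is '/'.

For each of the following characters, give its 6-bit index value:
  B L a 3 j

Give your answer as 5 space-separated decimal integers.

'B': A..Z range, ord('B') − ord('A') = 1
'L': A..Z range, ord('L') − ord('A') = 11
'a': a..z range, 26 + ord('a') − ord('a') = 26
'3': 0..9 range, 52 + ord('3') − ord('0') = 55
'j': a..z range, 26 + ord('j') − ord('a') = 35

Answer: 1 11 26 55 35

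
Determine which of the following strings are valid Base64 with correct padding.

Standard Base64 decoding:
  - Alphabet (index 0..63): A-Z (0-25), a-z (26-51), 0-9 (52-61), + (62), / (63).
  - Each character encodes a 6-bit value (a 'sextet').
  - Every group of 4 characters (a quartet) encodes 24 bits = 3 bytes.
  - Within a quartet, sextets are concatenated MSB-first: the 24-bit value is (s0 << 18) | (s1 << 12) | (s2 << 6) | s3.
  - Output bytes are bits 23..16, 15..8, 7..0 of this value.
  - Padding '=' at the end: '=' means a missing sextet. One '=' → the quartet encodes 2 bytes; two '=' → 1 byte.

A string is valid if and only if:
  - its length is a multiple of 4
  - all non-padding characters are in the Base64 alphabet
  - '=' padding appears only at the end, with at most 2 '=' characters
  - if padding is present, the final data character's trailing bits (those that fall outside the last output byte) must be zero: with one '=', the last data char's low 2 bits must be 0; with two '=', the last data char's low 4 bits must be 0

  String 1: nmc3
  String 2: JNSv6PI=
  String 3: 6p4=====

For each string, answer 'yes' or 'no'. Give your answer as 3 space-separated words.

Answer: yes yes no

Derivation:
String 1: 'nmc3' → valid
String 2: 'JNSv6PI=' → valid
String 3: '6p4=====' → invalid (5 pad chars (max 2))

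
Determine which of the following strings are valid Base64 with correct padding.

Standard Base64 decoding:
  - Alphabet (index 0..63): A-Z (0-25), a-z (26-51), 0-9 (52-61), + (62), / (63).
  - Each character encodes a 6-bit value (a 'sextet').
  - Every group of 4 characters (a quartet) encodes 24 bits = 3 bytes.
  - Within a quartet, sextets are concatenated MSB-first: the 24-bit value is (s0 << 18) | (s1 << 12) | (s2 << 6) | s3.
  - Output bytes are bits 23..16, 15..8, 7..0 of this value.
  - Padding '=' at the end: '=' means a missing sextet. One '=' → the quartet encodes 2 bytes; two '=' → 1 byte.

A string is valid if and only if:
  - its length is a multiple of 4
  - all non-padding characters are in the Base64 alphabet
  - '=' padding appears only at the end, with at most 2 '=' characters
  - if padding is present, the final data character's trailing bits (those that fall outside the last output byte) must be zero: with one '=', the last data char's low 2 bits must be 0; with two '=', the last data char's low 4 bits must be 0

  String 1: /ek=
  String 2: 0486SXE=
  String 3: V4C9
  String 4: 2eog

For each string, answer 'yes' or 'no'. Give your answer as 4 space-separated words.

String 1: '/ek=' → valid
String 2: '0486SXE=' → valid
String 3: 'V4C9' → valid
String 4: '2eog' → valid

Answer: yes yes yes yes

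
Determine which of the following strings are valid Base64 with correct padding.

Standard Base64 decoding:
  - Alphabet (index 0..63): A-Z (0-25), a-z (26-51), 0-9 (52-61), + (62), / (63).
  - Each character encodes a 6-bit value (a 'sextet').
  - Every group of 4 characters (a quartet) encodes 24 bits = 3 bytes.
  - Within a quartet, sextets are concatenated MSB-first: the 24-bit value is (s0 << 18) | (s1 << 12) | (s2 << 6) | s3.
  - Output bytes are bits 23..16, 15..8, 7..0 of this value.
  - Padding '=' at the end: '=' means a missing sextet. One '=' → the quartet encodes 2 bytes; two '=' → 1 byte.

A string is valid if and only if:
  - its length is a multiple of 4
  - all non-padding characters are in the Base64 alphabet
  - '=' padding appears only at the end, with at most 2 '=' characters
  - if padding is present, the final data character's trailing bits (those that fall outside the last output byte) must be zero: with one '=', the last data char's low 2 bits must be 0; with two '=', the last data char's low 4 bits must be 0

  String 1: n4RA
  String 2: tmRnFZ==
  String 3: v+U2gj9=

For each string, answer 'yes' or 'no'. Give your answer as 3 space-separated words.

Answer: yes no no

Derivation:
String 1: 'n4RA' → valid
String 2: 'tmRnFZ==' → invalid (bad trailing bits)
String 3: 'v+U2gj9=' → invalid (bad trailing bits)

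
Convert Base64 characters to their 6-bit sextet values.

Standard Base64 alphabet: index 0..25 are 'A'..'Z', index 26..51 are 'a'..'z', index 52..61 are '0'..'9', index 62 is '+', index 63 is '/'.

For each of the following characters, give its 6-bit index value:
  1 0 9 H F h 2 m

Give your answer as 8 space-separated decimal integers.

Answer: 53 52 61 7 5 33 54 38

Derivation:
'1': 0..9 range, 52 + ord('1') − ord('0') = 53
'0': 0..9 range, 52 + ord('0') − ord('0') = 52
'9': 0..9 range, 52 + ord('9') − ord('0') = 61
'H': A..Z range, ord('H') − ord('A') = 7
'F': A..Z range, ord('F') − ord('A') = 5
'h': a..z range, 26 + ord('h') − ord('a') = 33
'2': 0..9 range, 52 + ord('2') − ord('0') = 54
'm': a..z range, 26 + ord('m') − ord('a') = 38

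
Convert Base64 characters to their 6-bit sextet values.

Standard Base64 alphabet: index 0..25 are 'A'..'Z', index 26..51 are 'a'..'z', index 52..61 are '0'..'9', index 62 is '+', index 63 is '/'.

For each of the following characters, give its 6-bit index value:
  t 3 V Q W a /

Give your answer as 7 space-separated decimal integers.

't': a..z range, 26 + ord('t') − ord('a') = 45
'3': 0..9 range, 52 + ord('3') − ord('0') = 55
'V': A..Z range, ord('V') − ord('A') = 21
'Q': A..Z range, ord('Q') − ord('A') = 16
'W': A..Z range, ord('W') − ord('A') = 22
'a': a..z range, 26 + ord('a') − ord('a') = 26
'/': index 63

Answer: 45 55 21 16 22 26 63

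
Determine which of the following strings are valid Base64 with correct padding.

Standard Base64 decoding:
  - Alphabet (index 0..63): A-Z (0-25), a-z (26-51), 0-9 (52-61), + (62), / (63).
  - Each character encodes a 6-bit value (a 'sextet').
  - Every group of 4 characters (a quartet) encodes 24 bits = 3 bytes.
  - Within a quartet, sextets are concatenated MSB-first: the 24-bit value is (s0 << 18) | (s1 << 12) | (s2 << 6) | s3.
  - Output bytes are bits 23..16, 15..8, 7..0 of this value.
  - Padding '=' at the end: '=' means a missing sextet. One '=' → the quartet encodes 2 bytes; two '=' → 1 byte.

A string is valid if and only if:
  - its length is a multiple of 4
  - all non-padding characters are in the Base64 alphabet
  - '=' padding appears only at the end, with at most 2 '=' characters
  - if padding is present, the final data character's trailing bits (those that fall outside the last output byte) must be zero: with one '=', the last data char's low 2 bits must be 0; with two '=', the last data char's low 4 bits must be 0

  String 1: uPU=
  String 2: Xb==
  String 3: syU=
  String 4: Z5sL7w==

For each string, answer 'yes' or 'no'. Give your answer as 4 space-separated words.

Answer: yes no yes yes

Derivation:
String 1: 'uPU=' → valid
String 2: 'Xb==' → invalid (bad trailing bits)
String 3: 'syU=' → valid
String 4: 'Z5sL7w==' → valid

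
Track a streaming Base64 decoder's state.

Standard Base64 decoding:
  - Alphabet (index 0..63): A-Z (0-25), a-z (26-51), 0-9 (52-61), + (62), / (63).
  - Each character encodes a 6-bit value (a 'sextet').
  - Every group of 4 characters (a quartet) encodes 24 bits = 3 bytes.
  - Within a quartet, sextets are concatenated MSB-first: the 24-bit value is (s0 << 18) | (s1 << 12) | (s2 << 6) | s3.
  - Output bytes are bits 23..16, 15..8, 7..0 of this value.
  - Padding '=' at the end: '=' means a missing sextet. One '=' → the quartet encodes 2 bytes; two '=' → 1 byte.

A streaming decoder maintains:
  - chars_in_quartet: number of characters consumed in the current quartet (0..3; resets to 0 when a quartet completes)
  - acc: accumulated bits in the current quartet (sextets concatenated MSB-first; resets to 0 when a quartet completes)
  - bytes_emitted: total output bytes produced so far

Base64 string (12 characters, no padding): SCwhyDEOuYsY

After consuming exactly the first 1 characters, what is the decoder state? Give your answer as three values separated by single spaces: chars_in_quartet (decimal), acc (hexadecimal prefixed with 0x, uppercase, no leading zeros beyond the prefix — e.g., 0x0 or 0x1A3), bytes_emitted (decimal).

Answer: 1 0x12 0

Derivation:
After char 0 ('S'=18): chars_in_quartet=1 acc=0x12 bytes_emitted=0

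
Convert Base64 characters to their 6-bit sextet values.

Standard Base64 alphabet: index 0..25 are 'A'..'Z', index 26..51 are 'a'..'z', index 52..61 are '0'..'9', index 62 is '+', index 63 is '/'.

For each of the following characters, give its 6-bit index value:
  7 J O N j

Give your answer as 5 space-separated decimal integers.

'7': 0..9 range, 52 + ord('7') − ord('0') = 59
'J': A..Z range, ord('J') − ord('A') = 9
'O': A..Z range, ord('O') − ord('A') = 14
'N': A..Z range, ord('N') − ord('A') = 13
'j': a..z range, 26 + ord('j') − ord('a') = 35

Answer: 59 9 14 13 35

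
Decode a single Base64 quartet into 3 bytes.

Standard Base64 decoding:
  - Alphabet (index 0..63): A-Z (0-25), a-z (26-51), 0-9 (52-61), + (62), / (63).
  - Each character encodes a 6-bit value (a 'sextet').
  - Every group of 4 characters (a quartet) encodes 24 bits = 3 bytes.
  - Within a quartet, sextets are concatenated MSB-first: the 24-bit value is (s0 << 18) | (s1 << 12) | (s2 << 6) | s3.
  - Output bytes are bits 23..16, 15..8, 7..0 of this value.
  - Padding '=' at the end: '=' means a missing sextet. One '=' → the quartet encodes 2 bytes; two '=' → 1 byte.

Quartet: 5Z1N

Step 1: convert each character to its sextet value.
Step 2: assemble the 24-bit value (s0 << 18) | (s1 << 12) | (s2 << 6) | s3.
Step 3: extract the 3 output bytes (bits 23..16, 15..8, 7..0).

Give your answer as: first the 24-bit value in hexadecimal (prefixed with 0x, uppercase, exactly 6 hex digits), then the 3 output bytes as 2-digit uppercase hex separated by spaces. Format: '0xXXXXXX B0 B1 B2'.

Sextets: 5=57, Z=25, 1=53, N=13
24-bit: (57<<18) | (25<<12) | (53<<6) | 13
      = 0xE40000 | 0x019000 | 0x000D40 | 0x00000D
      = 0xE59D4D
Bytes: (v>>16)&0xFF=E5, (v>>8)&0xFF=9D, v&0xFF=4D

Answer: 0xE59D4D E5 9D 4D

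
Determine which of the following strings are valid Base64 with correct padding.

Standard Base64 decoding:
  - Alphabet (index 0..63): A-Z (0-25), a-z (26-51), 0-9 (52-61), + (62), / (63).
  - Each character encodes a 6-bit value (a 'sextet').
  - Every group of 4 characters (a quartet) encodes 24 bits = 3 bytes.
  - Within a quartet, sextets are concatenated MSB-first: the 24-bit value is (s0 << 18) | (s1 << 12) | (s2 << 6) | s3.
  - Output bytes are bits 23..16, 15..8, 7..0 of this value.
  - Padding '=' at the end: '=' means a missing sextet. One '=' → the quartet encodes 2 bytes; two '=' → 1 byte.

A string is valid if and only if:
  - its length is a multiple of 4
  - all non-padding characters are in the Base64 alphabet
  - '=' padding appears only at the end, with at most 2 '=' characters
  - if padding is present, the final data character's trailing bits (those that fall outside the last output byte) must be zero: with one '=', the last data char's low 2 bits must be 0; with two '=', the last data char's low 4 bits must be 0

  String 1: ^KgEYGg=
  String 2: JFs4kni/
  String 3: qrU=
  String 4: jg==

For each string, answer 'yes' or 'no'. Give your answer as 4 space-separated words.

Answer: no yes yes yes

Derivation:
String 1: '^KgEYGg=' → invalid (bad char(s): ['^'])
String 2: 'JFs4kni/' → valid
String 3: 'qrU=' → valid
String 4: 'jg==' → valid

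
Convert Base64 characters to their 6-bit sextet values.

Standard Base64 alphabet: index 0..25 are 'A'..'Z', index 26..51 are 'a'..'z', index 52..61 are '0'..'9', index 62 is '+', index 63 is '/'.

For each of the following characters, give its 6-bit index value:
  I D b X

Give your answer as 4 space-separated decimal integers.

Answer: 8 3 27 23

Derivation:
'I': A..Z range, ord('I') − ord('A') = 8
'D': A..Z range, ord('D') − ord('A') = 3
'b': a..z range, 26 + ord('b') − ord('a') = 27
'X': A..Z range, ord('X') − ord('A') = 23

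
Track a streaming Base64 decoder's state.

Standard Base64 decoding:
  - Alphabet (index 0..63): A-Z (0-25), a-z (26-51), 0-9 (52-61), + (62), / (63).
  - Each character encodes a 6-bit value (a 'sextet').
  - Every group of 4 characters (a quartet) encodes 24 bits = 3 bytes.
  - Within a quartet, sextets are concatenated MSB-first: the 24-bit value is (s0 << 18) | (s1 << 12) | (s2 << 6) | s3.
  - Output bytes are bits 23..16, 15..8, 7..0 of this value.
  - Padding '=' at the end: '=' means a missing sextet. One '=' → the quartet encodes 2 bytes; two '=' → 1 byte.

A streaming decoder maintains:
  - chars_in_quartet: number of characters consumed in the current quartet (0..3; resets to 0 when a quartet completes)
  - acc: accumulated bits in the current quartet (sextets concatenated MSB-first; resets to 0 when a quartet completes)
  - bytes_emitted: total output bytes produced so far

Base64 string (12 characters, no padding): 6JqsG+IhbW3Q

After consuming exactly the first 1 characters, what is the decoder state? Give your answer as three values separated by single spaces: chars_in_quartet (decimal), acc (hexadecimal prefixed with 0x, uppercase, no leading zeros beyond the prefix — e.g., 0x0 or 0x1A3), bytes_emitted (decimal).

Answer: 1 0x3A 0

Derivation:
After char 0 ('6'=58): chars_in_quartet=1 acc=0x3A bytes_emitted=0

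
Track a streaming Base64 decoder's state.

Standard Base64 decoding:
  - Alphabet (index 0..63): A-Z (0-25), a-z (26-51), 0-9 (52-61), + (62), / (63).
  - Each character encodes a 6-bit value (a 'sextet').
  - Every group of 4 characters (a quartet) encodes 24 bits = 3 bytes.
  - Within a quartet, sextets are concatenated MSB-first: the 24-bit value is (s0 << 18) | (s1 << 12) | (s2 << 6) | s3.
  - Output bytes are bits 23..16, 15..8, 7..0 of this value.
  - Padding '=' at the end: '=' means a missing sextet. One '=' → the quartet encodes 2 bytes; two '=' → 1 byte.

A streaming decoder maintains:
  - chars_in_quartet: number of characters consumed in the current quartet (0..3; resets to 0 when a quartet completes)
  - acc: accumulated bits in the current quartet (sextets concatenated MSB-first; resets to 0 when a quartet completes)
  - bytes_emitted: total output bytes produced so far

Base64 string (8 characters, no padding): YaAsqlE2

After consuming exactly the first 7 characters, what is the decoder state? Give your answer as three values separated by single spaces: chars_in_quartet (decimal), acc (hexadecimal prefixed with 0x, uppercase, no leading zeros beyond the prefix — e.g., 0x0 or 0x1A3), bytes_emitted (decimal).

After char 0 ('Y'=24): chars_in_quartet=1 acc=0x18 bytes_emitted=0
After char 1 ('a'=26): chars_in_quartet=2 acc=0x61A bytes_emitted=0
After char 2 ('A'=0): chars_in_quartet=3 acc=0x18680 bytes_emitted=0
After char 3 ('s'=44): chars_in_quartet=4 acc=0x61A02C -> emit 61 A0 2C, reset; bytes_emitted=3
After char 4 ('q'=42): chars_in_quartet=1 acc=0x2A bytes_emitted=3
After char 5 ('l'=37): chars_in_quartet=2 acc=0xAA5 bytes_emitted=3
After char 6 ('E'=4): chars_in_quartet=3 acc=0x2A944 bytes_emitted=3

Answer: 3 0x2A944 3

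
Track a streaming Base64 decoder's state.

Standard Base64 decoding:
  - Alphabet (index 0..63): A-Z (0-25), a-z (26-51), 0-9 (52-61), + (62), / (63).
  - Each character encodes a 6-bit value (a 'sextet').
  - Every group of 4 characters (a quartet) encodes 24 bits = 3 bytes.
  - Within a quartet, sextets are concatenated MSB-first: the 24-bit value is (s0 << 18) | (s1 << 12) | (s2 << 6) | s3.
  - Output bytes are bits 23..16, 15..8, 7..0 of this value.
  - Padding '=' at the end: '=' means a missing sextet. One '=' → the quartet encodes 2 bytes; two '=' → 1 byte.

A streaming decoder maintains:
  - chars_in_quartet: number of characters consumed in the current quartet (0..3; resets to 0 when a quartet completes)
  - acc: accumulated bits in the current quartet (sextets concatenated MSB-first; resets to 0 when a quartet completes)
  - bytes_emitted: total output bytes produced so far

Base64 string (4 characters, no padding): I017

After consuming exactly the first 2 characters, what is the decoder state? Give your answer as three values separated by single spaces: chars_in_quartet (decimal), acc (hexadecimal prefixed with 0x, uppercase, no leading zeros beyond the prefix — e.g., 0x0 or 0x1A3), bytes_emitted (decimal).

Answer: 2 0x234 0

Derivation:
After char 0 ('I'=8): chars_in_quartet=1 acc=0x8 bytes_emitted=0
After char 1 ('0'=52): chars_in_quartet=2 acc=0x234 bytes_emitted=0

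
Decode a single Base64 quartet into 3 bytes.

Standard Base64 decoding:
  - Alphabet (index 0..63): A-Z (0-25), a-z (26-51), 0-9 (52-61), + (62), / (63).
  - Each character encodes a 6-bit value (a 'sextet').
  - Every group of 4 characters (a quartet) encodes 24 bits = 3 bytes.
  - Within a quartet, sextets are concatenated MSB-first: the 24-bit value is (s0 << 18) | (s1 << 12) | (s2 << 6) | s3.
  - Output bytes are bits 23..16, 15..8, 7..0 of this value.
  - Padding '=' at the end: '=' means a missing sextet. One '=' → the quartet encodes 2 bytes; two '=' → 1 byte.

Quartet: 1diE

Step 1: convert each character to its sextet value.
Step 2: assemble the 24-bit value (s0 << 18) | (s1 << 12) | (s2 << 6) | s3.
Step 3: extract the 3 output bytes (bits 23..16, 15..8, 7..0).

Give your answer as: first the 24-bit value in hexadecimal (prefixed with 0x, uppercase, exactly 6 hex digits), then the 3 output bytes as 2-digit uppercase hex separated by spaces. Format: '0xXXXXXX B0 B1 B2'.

Answer: 0xD5D884 D5 D8 84

Derivation:
Sextets: 1=53, d=29, i=34, E=4
24-bit: (53<<18) | (29<<12) | (34<<6) | 4
      = 0xD40000 | 0x01D000 | 0x000880 | 0x000004
      = 0xD5D884
Bytes: (v>>16)&0xFF=D5, (v>>8)&0xFF=D8, v&0xFF=84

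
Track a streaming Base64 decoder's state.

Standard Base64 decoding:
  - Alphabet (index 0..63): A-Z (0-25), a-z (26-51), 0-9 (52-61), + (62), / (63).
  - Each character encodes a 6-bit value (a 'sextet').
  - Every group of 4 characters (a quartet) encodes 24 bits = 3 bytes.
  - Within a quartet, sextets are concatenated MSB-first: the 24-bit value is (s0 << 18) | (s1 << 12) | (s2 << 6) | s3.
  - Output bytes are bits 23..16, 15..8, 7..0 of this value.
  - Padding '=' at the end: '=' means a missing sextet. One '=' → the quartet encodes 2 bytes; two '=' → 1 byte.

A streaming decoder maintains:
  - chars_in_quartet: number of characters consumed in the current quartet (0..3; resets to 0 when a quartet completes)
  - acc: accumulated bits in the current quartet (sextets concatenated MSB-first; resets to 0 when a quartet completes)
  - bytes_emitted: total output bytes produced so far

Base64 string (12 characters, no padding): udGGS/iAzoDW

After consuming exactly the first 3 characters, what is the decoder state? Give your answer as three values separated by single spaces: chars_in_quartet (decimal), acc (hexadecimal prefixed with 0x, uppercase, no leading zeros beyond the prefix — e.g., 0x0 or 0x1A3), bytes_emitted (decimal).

After char 0 ('u'=46): chars_in_quartet=1 acc=0x2E bytes_emitted=0
After char 1 ('d'=29): chars_in_quartet=2 acc=0xB9D bytes_emitted=0
After char 2 ('G'=6): chars_in_quartet=3 acc=0x2E746 bytes_emitted=0

Answer: 3 0x2E746 0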